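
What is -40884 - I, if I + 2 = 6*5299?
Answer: -72676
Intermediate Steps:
I = 31792 (I = -2 + 6*5299 = -2 + 31794 = 31792)
-40884 - I = -40884 - 1*31792 = -40884 - 31792 = -72676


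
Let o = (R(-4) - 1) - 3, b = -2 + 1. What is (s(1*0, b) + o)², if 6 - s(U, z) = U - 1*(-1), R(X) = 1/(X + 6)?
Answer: 9/4 ≈ 2.2500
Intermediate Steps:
b = -1
R(X) = 1/(6 + X)
s(U, z) = 5 - U (s(U, z) = 6 - (U - 1*(-1)) = 6 - (U + 1) = 6 - (1 + U) = 6 + (-1 - U) = 5 - U)
o = -7/2 (o = (1/(6 - 4) - 1) - 3 = (1/2 - 1) - 3 = (½ - 1) - 3 = -½ - 3 = -7/2 ≈ -3.5000)
(s(1*0, b) + o)² = ((5 - 0) - 7/2)² = ((5 - 1*0) - 7/2)² = ((5 + 0) - 7/2)² = (5 - 7/2)² = (3/2)² = 9/4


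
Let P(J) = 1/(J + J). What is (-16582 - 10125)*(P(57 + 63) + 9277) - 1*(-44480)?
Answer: -59451952867/240 ≈ -2.4772e+8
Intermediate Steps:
P(J) = 1/(2*J)
(-16582 - 10125)*(P(57 + 63) + 9277) - 1*(-44480) = (-16582 - 10125)*(1/(2*(57 + 63)) + 9277) - 1*(-44480) = -26707*((½)/120 + 9277) + 44480 = -26707*((½)*(1/120) + 9277) + 44480 = -26707*(1/240 + 9277) + 44480 = -26707*2226481/240 + 44480 = -59462628067/240 + 44480 = -59451952867/240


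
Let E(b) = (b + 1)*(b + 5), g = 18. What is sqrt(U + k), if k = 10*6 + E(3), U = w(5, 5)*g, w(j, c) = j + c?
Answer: 4*sqrt(17) ≈ 16.492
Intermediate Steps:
E(b) = (1 + b)*(5 + b)
w(j, c) = c + j
U = 180 (U = (5 + 5)*18 = 10*18 = 180)
k = 92 (k = 10*6 + (5 + 3**2 + 6*3) = 60 + (5 + 9 + 18) = 60 + 32 = 92)
sqrt(U + k) = sqrt(180 + 92) = sqrt(272) = 4*sqrt(17)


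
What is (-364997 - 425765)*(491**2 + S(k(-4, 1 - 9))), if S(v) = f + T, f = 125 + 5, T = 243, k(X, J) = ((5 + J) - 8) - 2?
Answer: -190932647948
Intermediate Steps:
k(X, J) = -5 + J (k(X, J) = (-3 + J) - 2 = -5 + J)
f = 130
S(v) = 373 (S(v) = 130 + 243 = 373)
(-364997 - 425765)*(491**2 + S(k(-4, 1 - 9))) = (-364997 - 425765)*(491**2 + 373) = -790762*(241081 + 373) = -790762*241454 = -190932647948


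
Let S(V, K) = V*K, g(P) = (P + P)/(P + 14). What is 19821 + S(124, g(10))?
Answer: 59773/3 ≈ 19924.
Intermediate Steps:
g(P) = 2*P/(14 + P) (g(P) = (2*P)/(14 + P) = 2*P/(14 + P))
S(V, K) = K*V
19821 + S(124, g(10)) = 19821 + (2*10/(14 + 10))*124 = 19821 + (2*10/24)*124 = 19821 + (2*10*(1/24))*124 = 19821 + (5/6)*124 = 19821 + 310/3 = 59773/3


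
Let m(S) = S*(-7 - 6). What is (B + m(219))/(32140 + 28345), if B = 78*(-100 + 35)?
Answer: -7917/60485 ≈ -0.13089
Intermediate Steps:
m(S) = -13*S (m(S) = S*(-13) = -13*S)
B = -5070 (B = 78*(-65) = -5070)
(B + m(219))/(32140 + 28345) = (-5070 - 13*219)/(32140 + 28345) = (-5070 - 2847)/60485 = -7917*1/60485 = -7917/60485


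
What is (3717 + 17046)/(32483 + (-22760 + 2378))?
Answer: 20763/12101 ≈ 1.7158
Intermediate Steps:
(3717 + 17046)/(32483 + (-22760 + 2378)) = 20763/(32483 - 20382) = 20763/12101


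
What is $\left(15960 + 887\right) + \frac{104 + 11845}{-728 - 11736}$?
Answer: $\frac{209969059}{12464} \approx 16846.0$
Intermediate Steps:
$\left(15960 + 887\right) + \frac{104 + 11845}{-728 - 11736} = 16847 + \frac{11949}{-12464} = 16847 + 11949 \left(- \frac{1}{12464}\right) = 16847 - \frac{11949}{12464} = \frac{209969059}{12464}$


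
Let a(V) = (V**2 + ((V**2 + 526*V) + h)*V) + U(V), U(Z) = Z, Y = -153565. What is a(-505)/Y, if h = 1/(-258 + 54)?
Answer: -228889937/6265452 ≈ -36.532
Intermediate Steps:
h = -1/204 (h = 1/(-204) = -1/204 ≈ -0.0049020)
a(V) = V + V**2 + V*(-1/204 + V**2 + 526*V) (a(V) = (V**2 + ((V**2 + 526*V) - 1/204)*V) + V = (V**2 + (-1/204 + V**2 + 526*V)*V) + V = (V**2 + V*(-1/204 + V**2 + 526*V)) + V = V + V**2 + V*(-1/204 + V**2 + 526*V))
a(-505)/Y = ((1/204)*(-505)*(203 + 204*(-505)**2 + 107508*(-505)))/(-153565) = ((1/204)*(-505)*(203 + 204*255025 - 54291540))*(-1/153565) = ((1/204)*(-505)*(203 + 52025100 - 54291540))*(-1/153565) = ((1/204)*(-505)*(-2266237))*(-1/153565) = (1144449685/204)*(-1/153565) = -228889937/6265452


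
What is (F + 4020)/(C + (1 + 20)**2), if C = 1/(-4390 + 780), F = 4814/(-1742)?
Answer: 12631436930/1386639839 ≈ 9.1094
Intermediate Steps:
F = -2407/871 (F = 4814*(-1/1742) = -2407/871 ≈ -2.7635)
C = -1/3610 (C = 1/(-3610) = -1/3610 ≈ -0.00027701)
(F + 4020)/(C + (1 + 20)**2) = (-2407/871 + 4020)/(-1/3610 + (1 + 20)**2) = 3499013/(871*(-1/3610 + 21**2)) = 3499013/(871*(-1/3610 + 441)) = 3499013/(871*(1592009/3610)) = (3499013/871)*(3610/1592009) = 12631436930/1386639839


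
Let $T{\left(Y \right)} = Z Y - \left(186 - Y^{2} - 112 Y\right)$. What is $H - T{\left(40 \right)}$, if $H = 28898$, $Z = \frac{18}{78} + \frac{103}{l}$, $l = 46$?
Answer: $\frac{6848656}{299} \approx 22905.0$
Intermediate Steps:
$Z = \frac{1477}{598}$ ($Z = \frac{18}{78} + \frac{103}{46} = 18 \cdot \frac{1}{78} + 103 \cdot \frac{1}{46} = \frac{3}{13} + \frac{103}{46} = \frac{1477}{598} \approx 2.4699$)
$T{\left(Y \right)} = -186 + Y^{2} + \frac{68453 Y}{598}$ ($T{\left(Y \right)} = \frac{1477 Y}{598} - \left(186 - Y^{2} - 112 Y\right) = \frac{1477 Y}{598} + \left(-186 + Y^{2} + 112 Y\right) = -186 + Y^{2} + \frac{68453 Y}{598}$)
$H - T{\left(40 \right)} = 28898 - \left(-186 + 40^{2} + \frac{68453}{598} \cdot 40\right) = 28898 - \left(-186 + 1600 + \frac{1369060}{299}\right) = 28898 - \frac{1791846}{299} = \frac{6848656}{299}$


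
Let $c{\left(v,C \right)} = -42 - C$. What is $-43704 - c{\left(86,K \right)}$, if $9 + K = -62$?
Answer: $-43733$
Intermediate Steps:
$K = -71$ ($K = -9 - 62 = -71$)
$-43704 - c{\left(86,K \right)} = -43704 - \left(-42 - -71\right) = -43704 - \left(-42 + 71\right) = -43704 - 29 = -43733$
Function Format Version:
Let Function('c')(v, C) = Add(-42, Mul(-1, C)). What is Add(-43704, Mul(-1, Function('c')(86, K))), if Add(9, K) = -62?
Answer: -43733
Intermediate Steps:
K = -71 (K = Add(-9, -62) = -71)
Add(-43704, Mul(-1, Function('c')(86, K))) = Add(-43704, Mul(-1, Add(-42, Mul(-1, -71)))) = Add(-43704, Mul(-1, Add(-42, 71))) = Add(-43704, Mul(-1, 29)) = Add(-43704, -29) = -43733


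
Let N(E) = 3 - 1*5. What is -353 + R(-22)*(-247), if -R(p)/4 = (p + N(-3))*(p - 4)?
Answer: 616159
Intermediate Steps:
N(E) = -2 (N(E) = 3 - 5 = -2)
R(p) = -4*(-4 + p)*(-2 + p) (R(p) = -4*(p - 2)*(p - 4) = -4*(-2 + p)*(-4 + p) = -4*(-4 + p)*(-2 + p))
-353 + R(-22)*(-247) = -353 + (-32 - 4*(-22)² + 24*(-22))*(-247) = -353 + (-32 - 4*484 - 528)*(-247) = -353 + (-32 - 1936 - 528)*(-247) = -353 - 2496*(-247) = -353 + 616512 = 616159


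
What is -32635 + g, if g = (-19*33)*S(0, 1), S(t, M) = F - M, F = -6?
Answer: -28246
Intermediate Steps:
S(t, M) = -6 - M
g = 4389 (g = (-19*33)*(-6 - 1*1) = -627*(-6 - 1) = -627*(-7) = 4389)
-32635 + g = -32635 + 4389 = -28246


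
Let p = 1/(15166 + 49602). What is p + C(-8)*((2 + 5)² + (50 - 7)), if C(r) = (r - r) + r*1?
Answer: -47669247/64768 ≈ -736.00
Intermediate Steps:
C(r) = r (C(r) = 0 + r = r)
p = 1/64768 ≈ 1.5440e-5
p + C(-8)*((2 + 5)² + (50 - 7)) = 1/64768 - 8*((2 + 5)² + (50 - 7)) = 1/64768 - 8*(7² + 43) = 1/64768 - 8*(49 + 43) = 1/64768 - 8*92 = 1/64768 - 736 = -47669247/64768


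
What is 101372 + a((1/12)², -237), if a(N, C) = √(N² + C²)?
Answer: 101372 + √1164720385/144 ≈ 1.0161e+5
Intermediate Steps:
a(N, C) = √(C² + N²)
101372 + a((1/12)², -237) = 101372 + √((-237)² + ((1/12)²)²) = 101372 + √(56169 + ((1/12)²)²) = 101372 + √(56169 + (1/144)²) = 101372 + √(56169 + 1/20736) = 101372 + √(1164720385/20736) = 101372 + √1164720385/144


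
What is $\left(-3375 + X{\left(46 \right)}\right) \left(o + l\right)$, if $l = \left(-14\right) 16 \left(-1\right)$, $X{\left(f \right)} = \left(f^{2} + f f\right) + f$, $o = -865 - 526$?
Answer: $-1053801$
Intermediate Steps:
$o = -1391$ ($o = -865 - 526 = -1391$)
$X{\left(f \right)} = f + 2 f^{2}$ ($X{\left(f \right)} = \left(f^{2} + f^{2}\right) + f = 2 f^{2} + f = f + 2 f^{2}$)
$l = 224$ ($l = \left(-224\right) \left(-1\right) = 224$)
$\left(-3375 + X{\left(46 \right)}\right) \left(o + l\right) = \left(-3375 + 46 \left(1 + 2 \cdot 46\right)\right) \left(-1391 + 224\right) = \left(-3375 + 46 \left(1 + 92\right)\right) \left(-1167\right) = \left(-3375 + 46 \cdot 93\right) \left(-1167\right) = \left(-3375 + 4278\right) \left(-1167\right) = 903 \left(-1167\right) = -1053801$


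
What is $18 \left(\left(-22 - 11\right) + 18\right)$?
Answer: $-270$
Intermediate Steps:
$18 \left(\left(-22 - 11\right) + 18\right) = 18 \left(-33 + 18\right) = 18 \left(-15\right) = -270$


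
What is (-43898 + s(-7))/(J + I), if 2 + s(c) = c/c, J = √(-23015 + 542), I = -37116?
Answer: 181039476/153068881 + 14633*I*√2497/153068881 ≈ 1.1827 + 0.004777*I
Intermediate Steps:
J = 3*I*√2497 (J = √(-22473) = 3*I*√2497 ≈ 149.91*I)
s(c) = -1 (s(c) = -2 + c/c = -2 + 1 = -1)
(-43898 + s(-7))/(J + I) = (-43898 - 1)/(3*I*√2497 - 37116) = -43899/(-37116 + 3*I*√2497)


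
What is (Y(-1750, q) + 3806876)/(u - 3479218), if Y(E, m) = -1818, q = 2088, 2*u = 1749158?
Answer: -62378/42699 ≈ -1.4609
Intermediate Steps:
u = 874579 (u = (½)*1749158 = 874579)
(Y(-1750, q) + 3806876)/(u - 3479218) = (-1818 + 3806876)/(874579 - 3479218) = 3805058/(-2604639) = 3805058*(-1/2604639) = -62378/42699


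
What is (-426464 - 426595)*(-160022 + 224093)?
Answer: -54656343189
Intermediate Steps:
(-426464 - 426595)*(-160022 + 224093) = -853059*64071 = -54656343189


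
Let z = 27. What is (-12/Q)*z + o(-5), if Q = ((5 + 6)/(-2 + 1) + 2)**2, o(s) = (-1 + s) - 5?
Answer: -15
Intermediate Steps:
o(s) = -6 + s
Q = 81 (Q = (11/(-1) + 2)**2 = (11*(-1) + 2)**2 = (-11 + 2)**2 = (-9)**2 = 81)
(-12/Q)*z + o(-5) = -12/81*27 + (-6 - 5) = -12*1/81*27 - 11 = -4/27*27 - 11 = -4 - 11 = -15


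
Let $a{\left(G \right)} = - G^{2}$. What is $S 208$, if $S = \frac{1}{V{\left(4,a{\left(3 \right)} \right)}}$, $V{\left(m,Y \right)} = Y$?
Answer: $- \frac{208}{9} \approx -23.111$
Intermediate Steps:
$S = - \frac{1}{9}$ ($S = \frac{1}{\left(-1\right) 3^{2}} = \frac{1}{\left(-1\right) 9} = \frac{1}{-9} = - \frac{1}{9} \approx -0.11111$)
$S 208 = \left(- \frac{1}{9}\right) 208 = - \frac{208}{9}$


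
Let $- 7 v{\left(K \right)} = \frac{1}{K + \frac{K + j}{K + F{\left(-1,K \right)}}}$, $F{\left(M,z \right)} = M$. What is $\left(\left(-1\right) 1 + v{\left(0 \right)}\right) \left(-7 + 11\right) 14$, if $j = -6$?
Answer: $- \frac{172}{3} \approx -57.333$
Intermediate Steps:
$v{\left(K \right)} = - \frac{1}{7 \left(K + \frac{-6 + K}{-1 + K}\right)}$ ($v{\left(K \right)} = - \frac{1}{7 \left(K + \frac{K - 6}{K - 1}\right)} = - \frac{1}{7 \left(K + \frac{-6 + K}{-1 + K}\right)}$)
$\left(\left(-1\right) 1 + v{\left(0 \right)}\right) \left(-7 + 11\right) 14 = \left(\left(-1\right) 1 + \frac{1 - 0}{7 \left(-6 + 0^{2}\right)}\right) \left(-7 + 11\right) 14 = \left(-1 + \frac{1 + 0}{7 \left(-6 + 0\right)}\right) 4 \cdot 14 = \left(-1 + \frac{1}{7} \frac{1}{-6} \cdot 1\right) 56 = \left(-1 + \frac{1}{7} \left(- \frac{1}{6}\right) 1\right) 56 = \left(-1 - \frac{1}{42}\right) 56 = \left(- \frac{43}{42}\right) 56 = - \frac{172}{3}$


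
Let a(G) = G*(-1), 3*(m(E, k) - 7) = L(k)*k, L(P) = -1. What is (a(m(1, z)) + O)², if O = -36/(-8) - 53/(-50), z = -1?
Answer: 17689/5625 ≈ 3.1447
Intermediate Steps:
m(E, k) = 7 - k/3 (m(E, k) = 7 + (-k)/3 = 7 - k/3)
O = 139/25 (O = -36*(-⅛) - 53*(-1/50) = 9/2 + 53/50 = 139/25 ≈ 5.5600)
a(G) = -G
(a(m(1, z)) + O)² = (-(7 - ⅓*(-1)) + 139/25)² = (-(7 + ⅓) + 139/25)² = (-1*22/3 + 139/25)² = (-22/3 + 139/25)² = (-133/75)² = 17689/5625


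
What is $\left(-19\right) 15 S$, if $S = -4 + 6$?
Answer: $-570$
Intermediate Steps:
$S = 2$
$\left(-19\right) 15 S = \left(-19\right) 15 \cdot 2 = \left(-285\right) 2 = -570$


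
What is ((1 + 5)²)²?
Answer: 1296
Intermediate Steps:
((1 + 5)²)² = (6²)² = 36² = 1296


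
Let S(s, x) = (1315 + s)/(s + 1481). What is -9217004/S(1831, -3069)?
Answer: -15263358624/1573 ≈ -9.7033e+6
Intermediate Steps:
S(s, x) = (1315 + s)/(1481 + s)
-9217004/S(1831, -3069) = -9217004*(1481 + 1831)/(1315 + 1831) = -9217004/(3146/3312) = -9217004/((1/3312)*3146) = -9217004/1573/1656 = -9217004*1656/1573 = -15263358624/1573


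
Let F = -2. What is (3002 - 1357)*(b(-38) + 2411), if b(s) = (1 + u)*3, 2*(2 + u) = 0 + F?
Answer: 3956225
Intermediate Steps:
u = -3 (u = -2 + (0 - 2)/2 = -2 + (½)*(-2) = -2 - 1 = -3)
b(s) = -6 (b(s) = (1 - 3)*3 = -2*3 = -6)
(3002 - 1357)*(b(-38) + 2411) = (3002 - 1357)*(-6 + 2411) = 1645*2405 = 3956225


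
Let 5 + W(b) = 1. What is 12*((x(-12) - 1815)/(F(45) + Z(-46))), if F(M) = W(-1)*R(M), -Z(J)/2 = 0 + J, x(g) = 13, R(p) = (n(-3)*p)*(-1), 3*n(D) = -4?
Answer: 5406/37 ≈ 146.11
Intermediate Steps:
n(D) = -4/3 (n(D) = (1/3)*(-4) = -4/3)
R(p) = 4*p/3 (R(p) = -4*p/3*(-1) = 4*p/3)
W(b) = -4 (W(b) = -5 + 1 = -4)
Z(J) = -2*J (Z(J) = -2*(0 + J) = -2*J)
F(M) = -16*M/3
12*((x(-12) - 1815)/(F(45) + Z(-46))) = 12*((13 - 1815)/(-16/3*45 - 2*(-46))) = 12*(-1802/(-240 + 92)) = 12*(-1802/(-148)) = 12*(-1802*(-1/148)) = 12*(901/74) = 5406/37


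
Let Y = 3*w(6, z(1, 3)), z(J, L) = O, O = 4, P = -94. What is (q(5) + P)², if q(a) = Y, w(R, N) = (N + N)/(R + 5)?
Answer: 1020100/121 ≈ 8430.6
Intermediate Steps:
z(J, L) = 4
w(R, N) = 2*N/(5 + R) (w(R, N) = (2*N)/(5 + R) = 2*N/(5 + R))
Y = 24/11 (Y = 3*(2*4/(5 + 6)) = 3*(2*4/11) = 3*(2*4*(1/11)) = 3*(8/11) = 24/11 ≈ 2.1818)
q(a) = 24/11
(q(5) + P)² = (24/11 - 94)² = (-1010/11)² = 1020100/121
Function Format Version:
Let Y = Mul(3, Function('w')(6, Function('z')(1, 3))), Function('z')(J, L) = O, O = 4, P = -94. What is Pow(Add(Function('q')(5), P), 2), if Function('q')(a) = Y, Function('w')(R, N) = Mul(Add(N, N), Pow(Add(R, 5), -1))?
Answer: Rational(1020100, 121) ≈ 8430.6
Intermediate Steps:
Function('z')(J, L) = 4
Function('w')(R, N) = Mul(2, N, Pow(Add(5, R), -1)) (Function('w')(R, N) = Mul(Mul(2, N), Pow(Add(5, R), -1)) = Mul(2, N, Pow(Add(5, R), -1)))
Y = Rational(24, 11) (Y = Mul(3, Mul(2, 4, Pow(Add(5, 6), -1))) = Mul(3, Mul(2, 4, Pow(11, -1))) = Mul(3, Mul(2, 4, Rational(1, 11))) = Mul(3, Rational(8, 11)) = Rational(24, 11) ≈ 2.1818)
Function('q')(a) = Rational(24, 11)
Pow(Add(Function('q')(5), P), 2) = Pow(Add(Rational(24, 11), -94), 2) = Pow(Rational(-1010, 11), 2) = Rational(1020100, 121)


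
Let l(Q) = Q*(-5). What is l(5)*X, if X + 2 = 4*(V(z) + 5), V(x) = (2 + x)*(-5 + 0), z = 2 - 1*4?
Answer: -450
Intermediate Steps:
z = -2 (z = 2 - 4 = -2)
V(x) = -10 - 5*x (V(x) = (2 + x)*(-5) = -10 - 5*x)
l(Q) = -5*Q
X = 18 (X = -2 + 4*((-10 - 5*(-2)) + 5) = -2 + 4*((-10 + 10) + 5) = -2 + 4*(0 + 5) = -2 + 4*5 = -2 + 20 = 18)
l(5)*X = -5*5*18 = -25*18 = -450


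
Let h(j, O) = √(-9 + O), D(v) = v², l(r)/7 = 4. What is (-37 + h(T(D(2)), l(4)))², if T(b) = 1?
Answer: (37 - √19)² ≈ 1065.4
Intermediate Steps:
l(r) = 28 (l(r) = 7*4 = 28)
(-37 + h(T(D(2)), l(4)))² = (-37 + √(-9 + 28))² = (-37 + √19)²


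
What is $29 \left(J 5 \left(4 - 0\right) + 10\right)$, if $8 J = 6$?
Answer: $725$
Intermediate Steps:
$J = \frac{3}{4}$ ($J = \frac{1}{8} \cdot 6 = \frac{3}{4} \approx 0.75$)
$29 \left(J 5 \left(4 - 0\right) + 10\right) = 29 \left(\frac{3}{4} \cdot 5 \left(4 - 0\right) + 10\right) = 29 \left(\frac{15 \left(4 + 0\right)}{4} + 10\right) = 29 \left(\frac{15}{4} \cdot 4 + 10\right) = 29 \left(15 + 10\right) = 29 \cdot 25 = 725$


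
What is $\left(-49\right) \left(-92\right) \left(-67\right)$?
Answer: $-302036$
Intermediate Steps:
$\left(-49\right) \left(-92\right) \left(-67\right) = 4508 \left(-67\right) = -302036$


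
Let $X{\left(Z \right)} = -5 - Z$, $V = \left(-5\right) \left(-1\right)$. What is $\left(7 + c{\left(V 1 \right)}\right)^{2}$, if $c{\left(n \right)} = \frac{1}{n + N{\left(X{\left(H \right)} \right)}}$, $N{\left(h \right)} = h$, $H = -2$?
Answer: $\frac{225}{4} \approx 56.25$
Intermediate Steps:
$V = 5$
$c{\left(n \right)} = \frac{1}{-3 + n}$ ($c{\left(n \right)} = \frac{1}{n - 3} = \frac{1}{-3 + n}$)
$\left(7 + c{\left(V 1 \right)}\right)^{2} = \left(7 + \frac{1}{-3 + 5 \cdot 1}\right)^{2} = \left(7 + \frac{1}{-3 + 5}\right)^{2} = \left(7 + \frac{1}{2}\right)^{2} = \left(\frac{15}{2}\right)^{2} = \frac{225}{4}$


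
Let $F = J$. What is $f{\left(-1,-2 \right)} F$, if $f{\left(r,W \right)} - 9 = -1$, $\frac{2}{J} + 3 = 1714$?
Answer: $\frac{16}{1711} \approx 0.0093513$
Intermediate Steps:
$J = \frac{2}{1711}$ ($J = \frac{2}{-3 + 1714} = \frac{2}{1711} \approx 0.0011689$)
$f{\left(r,W \right)} = 8$ ($f{\left(r,W \right)} = 9 - 1 = 8$)
$F = \frac{2}{1711} \approx 0.0011689$
$f{\left(-1,-2 \right)} F = 8 \cdot \frac{2}{1711} = \frac{16}{1711}$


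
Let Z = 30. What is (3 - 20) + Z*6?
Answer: 163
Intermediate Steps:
(3 - 20) + Z*6 = (3 - 20) + 30*6 = -17 + 180 = 163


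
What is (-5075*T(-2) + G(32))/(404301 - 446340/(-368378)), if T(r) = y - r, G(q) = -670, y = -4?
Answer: 582037240/24822673353 ≈ 0.023448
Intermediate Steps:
T(r) = -4 - r
(-5075*T(-2) + G(32))/(404301 - 446340/(-368378)) = (-5075*(-4 - 1*(-2)) - 670)/(404301 - 446340/(-368378)) = (-5075*(-4 + 2) - 670)/(404301 - 446340*(-1/368378)) = (-5075*(-2) - 670)/(404301 + 223170/184189) = (10150 - 670)/(74468020059/184189) = 9480*(184189/74468020059) = 582037240/24822673353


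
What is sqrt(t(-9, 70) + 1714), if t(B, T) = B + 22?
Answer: sqrt(1727) ≈ 41.557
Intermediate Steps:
t(B, T) = 22 + B
sqrt(t(-9, 70) + 1714) = sqrt((22 - 9) + 1714) = sqrt(13 + 1714) = sqrt(1727)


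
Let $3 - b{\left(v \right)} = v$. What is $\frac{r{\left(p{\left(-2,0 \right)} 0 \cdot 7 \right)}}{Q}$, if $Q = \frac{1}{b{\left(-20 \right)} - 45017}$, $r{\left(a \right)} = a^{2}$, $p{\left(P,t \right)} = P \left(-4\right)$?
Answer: $0$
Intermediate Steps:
$p{\left(P,t \right)} = - 4 P$
$b{\left(v \right)} = 3 - v$
$Q = - \frac{1}{44994}$ ($Q = \frac{1}{\left(3 - -20\right) - 45017} = \frac{1}{\left(3 + 20\right) - 45017} = \frac{1}{23 - 45017} = \frac{1}{-44994} = - \frac{1}{44994} \approx -2.2225 \cdot 10^{-5}$)
$\frac{r{\left(p{\left(-2,0 \right)} 0 \cdot 7 \right)}}{Q} = \frac{\left(\left(-4\right) \left(-2\right) 0 \cdot 7\right)^{2}}{- \frac{1}{44994}} = \left(8 \cdot 0 \cdot 7\right)^{2} \left(-44994\right) = \left(0 \cdot 7\right)^{2} \left(-44994\right) = 0^{2} \left(-44994\right) = 0 \left(-44994\right) = 0$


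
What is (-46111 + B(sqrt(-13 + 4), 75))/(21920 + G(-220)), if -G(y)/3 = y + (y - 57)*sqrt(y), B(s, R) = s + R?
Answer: -51974644/33088991 + 2493*sqrt(55)/330889910 + 3387*I/33088991 + 19127958*I*sqrt(55)/165444955 ≈ -1.5707 + 0.85753*I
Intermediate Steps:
B(s, R) = R + s
G(y) = -3*y - 3*sqrt(y)*(-57 + y) (G(y) = -3*(y + (y - 57)*sqrt(y)) = -3*(y + (-57 + y)*sqrt(y)) = -3*(y + sqrt(y)*(-57 + y)) = -3*y - 3*sqrt(y)*(-57 + y))
(-46111 + B(sqrt(-13 + 4), 75))/(21920 + G(-220)) = (-46111 + (75 + sqrt(-13 + 4)))/(21920 + (-3*(-220) - (-1320)*I*sqrt(55) + 171*sqrt(-220))) = (-46111 + (75 + sqrt(-9)))/(21920 + (660 - (-1320)*I*sqrt(55) + 171*(2*I*sqrt(55)))) = (-46111 + (75 + 3*I))/(21920 + (660 + 1320*I*sqrt(55) + 342*I*sqrt(55))) = (-46036 + 3*I)/(21920 + (660 + 1662*I*sqrt(55))) = (-46036 + 3*I)/(22580 + 1662*I*sqrt(55))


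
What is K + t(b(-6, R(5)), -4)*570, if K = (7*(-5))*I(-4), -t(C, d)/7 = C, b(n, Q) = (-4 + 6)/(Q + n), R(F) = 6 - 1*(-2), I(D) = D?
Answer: -3850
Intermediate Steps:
R(F) = 8 (R(F) = 6 + 2 = 8)
b(n, Q) = 2/(Q + n)
t(C, d) = -7*C
K = 140 (K = (7*(-5))*(-4) = -35*(-4) = 140)
K + t(b(-6, R(5)), -4)*570 = 140 - 14/(8 - 6)*570 = 140 - 14/2*570 = 140 - 7*1*570 = 140 - 7*570 = 140 - 3990 = -3850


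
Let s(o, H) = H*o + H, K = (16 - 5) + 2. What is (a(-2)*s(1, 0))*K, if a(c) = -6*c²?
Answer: 0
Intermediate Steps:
K = 13 (K = 11 + 2 = 13)
s(o, H) = H + H*o
(a(-2)*s(1, 0))*K = ((-6*(-2)²)*(0*(1 + 1)))*13 = ((-6*4)*(0*2))*13 = -24*0*13 = 0*13 = 0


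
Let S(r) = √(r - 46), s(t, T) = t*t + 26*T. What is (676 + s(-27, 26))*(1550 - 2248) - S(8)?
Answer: -1452538 - I*√38 ≈ -1.4525e+6 - 6.1644*I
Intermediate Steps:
s(t, T) = t² + 26*T
S(r) = √(-46 + r)
(676 + s(-27, 26))*(1550 - 2248) - S(8) = (676 + ((-27)² + 26*26))*(1550 - 2248) - √(-46 + 8) = (676 + (729 + 676))*(-698) - √(-38) = (676 + 1405)*(-698) - I*√38 = 2081*(-698) - I*√38 = -1452538 - I*√38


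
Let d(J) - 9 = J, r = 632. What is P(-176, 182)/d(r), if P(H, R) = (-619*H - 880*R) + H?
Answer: -51392/641 ≈ -80.175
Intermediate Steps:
P(H, R) = -880*R - 618*H (P(H, R) = (-880*R - 619*H) + H = -880*R - 618*H)
d(J) = 9 + J
P(-176, 182)/d(r) = (-880*182 - 618*(-176))/(9 + 632) = (-160160 + 108768)/641 = -51392*1/641 = -51392/641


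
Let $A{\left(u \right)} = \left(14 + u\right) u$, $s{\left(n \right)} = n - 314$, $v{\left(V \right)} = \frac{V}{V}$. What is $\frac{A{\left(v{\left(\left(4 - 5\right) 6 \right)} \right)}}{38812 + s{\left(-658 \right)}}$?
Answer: $\frac{3}{7568} \approx 0.00039641$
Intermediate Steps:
$v{\left(V \right)} = 1$
$s{\left(n \right)} = -314 + n$ ($s{\left(n \right)} = n - 314 = -314 + n$)
$A{\left(u \right)} = u \left(14 + u\right)$
$\frac{A{\left(v{\left(\left(4 - 5\right) 6 \right)} \right)}}{38812 + s{\left(-658 \right)}} = \frac{1 \left(14 + 1\right)}{38812 - 972} = \frac{1 \cdot 15}{38812 - 972} = \frac{15}{37840} = 15 \cdot \frac{1}{37840} = \frac{3}{7568}$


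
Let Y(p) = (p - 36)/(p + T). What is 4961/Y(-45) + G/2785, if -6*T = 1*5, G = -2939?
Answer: 3798077521/1353510 ≈ 2806.1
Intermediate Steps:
T = -5/6 ≈ -0.83333
Y(p) = (-36 + p)/(-5/6 + p) (Y(p) = (p - 36)/(p - 5/6) = (-36 + p)/(-5/6 + p))
4961/Y(-45) + G/2785 = 4961/((6*(-36 - 45)/(-5 + 6*(-45)))) - 2939/2785 = 4961/((6*(-81)/(-5 - 270))) - 2939*1/2785 = 4961/((6*(-81)/(-275))) - 2939/2785 = 4961/((6*(-1/275)*(-81))) - 2939/2785 = 4961/(486/275) - 2939/2785 = 4961*(275/486) - 2939/2785 = 1364275/486 - 2939/2785 = 3798077521/1353510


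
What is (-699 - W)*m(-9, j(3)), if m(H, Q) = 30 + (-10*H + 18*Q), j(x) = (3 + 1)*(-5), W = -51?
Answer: 155520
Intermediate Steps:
j(x) = -20 (j(x) = 4*(-5) = -20)
m(H, Q) = 30 - 10*H + 18*Q
(-699 - W)*m(-9, j(3)) = (-699 - 1*(-51))*(30 - 10*(-9) + 18*(-20)) = (-699 + 51)*(30 + 90 - 360) = -648*(-240) = 155520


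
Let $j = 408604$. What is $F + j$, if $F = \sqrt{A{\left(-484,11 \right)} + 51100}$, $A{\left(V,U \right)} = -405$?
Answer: $408604 + \sqrt{50695} \approx 4.0883 \cdot 10^{5}$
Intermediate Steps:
$F = \sqrt{50695}$ ($F = \sqrt{-405 + 51100} = \sqrt{50695} \approx 225.16$)
$F + j = \sqrt{50695} + 408604 = 408604 + \sqrt{50695}$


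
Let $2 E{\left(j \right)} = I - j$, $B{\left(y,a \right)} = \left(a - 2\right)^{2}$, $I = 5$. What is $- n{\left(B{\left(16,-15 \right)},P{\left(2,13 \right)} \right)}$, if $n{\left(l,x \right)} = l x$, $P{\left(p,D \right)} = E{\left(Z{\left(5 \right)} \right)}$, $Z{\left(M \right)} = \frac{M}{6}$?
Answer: $- \frac{7225}{12} \approx -602.08$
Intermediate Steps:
$B{\left(y,a \right)} = \left(-2 + a\right)^{2}$
$Z{\left(M \right)} = \frac{M}{6}$ ($Z{\left(M \right)} = M \frac{1}{6} = \frac{M}{6}$)
$E{\left(j \right)} = \frac{5}{2} - \frac{j}{2}$ ($E{\left(j \right)} = \frac{5 - j}{2} = \frac{5}{2} - \frac{j}{2}$)
$P{\left(p,D \right)} = \frac{25}{12}$ ($P{\left(p,D \right)} = \frac{5}{2} - \frac{\frac{1}{6} \cdot 5}{2} = \frac{5}{2} - \frac{5}{12} = \frac{25}{12}$)
$- n{\left(B{\left(16,-15 \right)},P{\left(2,13 \right)} \right)} = - \frac{\left(-2 - 15\right)^{2} \cdot 25}{12} = - \frac{\left(-17\right)^{2} \cdot 25}{12} = - \frac{289 \cdot 25}{12} = \left(-1\right) \frac{7225}{12} = - \frac{7225}{12}$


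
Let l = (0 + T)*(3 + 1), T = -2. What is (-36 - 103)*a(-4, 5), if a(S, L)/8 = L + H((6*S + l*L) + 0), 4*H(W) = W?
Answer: 12232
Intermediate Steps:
l = -8 (l = (0 - 2)*(3 + 1) = -2*4 = -8)
H(W) = W/4
a(S, L) = -8*L + 12*S (a(S, L) = 8*(L + ((6*S - 8*L) + 0)/4) = 8*(L + ((-8*L + 6*S) + 0)/4) = 8*(L + (-8*L + 6*S)/4) = 8*(L + (-2*L + 3*S/2)) = 8*(-L + 3*S/2) = -8*L + 12*S)
(-36 - 103)*a(-4, 5) = (-36 - 103)*(-8*5 + 12*(-4)) = -139*(-40 - 48) = -139*(-88) = 12232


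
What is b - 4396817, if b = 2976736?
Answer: -1420081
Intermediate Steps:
b - 4396817 = 2976736 - 4396817 = -1420081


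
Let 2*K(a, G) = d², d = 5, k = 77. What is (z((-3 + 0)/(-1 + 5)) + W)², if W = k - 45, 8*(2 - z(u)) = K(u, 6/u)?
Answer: 269361/256 ≈ 1052.2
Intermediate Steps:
K(a, G) = 25/2 (K(a, G) = (½)*5² = (½)*25 = 25/2)
z(u) = 7/16 (z(u) = 2 - ⅛*25/2 = 2 - 25/16 = 7/16)
W = 32 (W = 77 - 45 = 32)
(z((-3 + 0)/(-1 + 5)) + W)² = (7/16 + 32)² = (519/16)² = 269361/256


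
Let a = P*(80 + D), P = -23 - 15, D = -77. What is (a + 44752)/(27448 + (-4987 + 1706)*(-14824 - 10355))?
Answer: 44638/82639747 ≈ 0.00054015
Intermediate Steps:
P = -38
a = -114 (a = -38*(80 - 77) = -38*3 = -114)
(a + 44752)/(27448 + (-4987 + 1706)*(-14824 - 10355)) = (-114 + 44752)/(27448 + (-4987 + 1706)*(-14824 - 10355)) = 44638/(27448 - 3281*(-25179)) = 44638/(27448 + 82612299) = 44638/82639747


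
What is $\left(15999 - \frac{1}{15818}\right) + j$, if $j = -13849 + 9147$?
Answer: $\frac{178695945}{15818} \approx 11297.0$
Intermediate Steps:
$j = -4702$
$\left(15999 - \frac{1}{15818}\right) + j = \left(15999 - \frac{1}{15818}\right) - 4702 = \frac{253072181}{15818} - 4702 = \frac{178695945}{15818}$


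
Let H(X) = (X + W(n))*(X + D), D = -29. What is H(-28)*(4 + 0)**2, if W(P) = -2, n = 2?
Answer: 27360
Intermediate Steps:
H(X) = (-29 + X)*(-2 + X) (H(X) = (X - 2)*(X - 29) = (-2 + X)*(-29 + X) = (-29 + X)*(-2 + X))
H(-28)*(4 + 0)**2 = (58 + (-28)**2 - 31*(-28))*(4 + 0)**2 = (58 + 784 + 868)*4**2 = 1710*16 = 27360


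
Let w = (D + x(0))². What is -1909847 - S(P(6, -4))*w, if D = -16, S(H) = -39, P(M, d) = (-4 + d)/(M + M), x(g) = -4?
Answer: -1894247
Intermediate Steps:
P(M, d) = (-4 + d)/(2*M) (P(M, d) = (-4 + d)/((2*M)) = (-4 + d)*(1/(2*M)) = (-4 + d)/(2*M))
w = 400 (w = (-16 - 4)² = (-20)² = 400)
-1909847 - S(P(6, -4))*w = -1909847 - (-39)*400 = -1909847 - 1*(-15600) = -1909847 + 15600 = -1894247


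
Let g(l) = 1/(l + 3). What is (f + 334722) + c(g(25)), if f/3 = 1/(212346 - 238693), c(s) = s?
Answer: 246929801215/737716 ≈ 3.3472e+5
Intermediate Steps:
g(l) = 1/(3 + l)
f = -3/26347 (f = 3/(212346 - 238693) = 3/(-26347) = 3*(-1/26347) = -3/26347 ≈ -0.00011386)
(f + 334722) + c(g(25)) = (-3/26347 + 334722) + 1/(3 + 25) = 8818920531/26347 + 1/28 = 246929801215/737716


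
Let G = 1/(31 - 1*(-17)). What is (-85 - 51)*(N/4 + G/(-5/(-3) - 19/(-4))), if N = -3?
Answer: 7820/77 ≈ 101.56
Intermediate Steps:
G = 1/48 (G = 1/(31 + 17) = 1/48 ≈ 0.020833)
(-85 - 51)*(N/4 + G/(-5/(-3) - 19/(-4))) = (-85 - 51)*(-3/4 + 1/(48*(-5/(-3) - 19/(-4)))) = -136*(-3*1/4 + 1/(48*(-5*(-1/3) - 19*(-1/4)))) = -136*(-3/4 + 1/(48*(5/3 + 19/4))) = -136*(-3/4 + 1/(48*(77/12))) = -136*(-3/4 + (1/48)*(12/77)) = -136*(-3/4 + 1/308) = -136*(-115/154) = 7820/77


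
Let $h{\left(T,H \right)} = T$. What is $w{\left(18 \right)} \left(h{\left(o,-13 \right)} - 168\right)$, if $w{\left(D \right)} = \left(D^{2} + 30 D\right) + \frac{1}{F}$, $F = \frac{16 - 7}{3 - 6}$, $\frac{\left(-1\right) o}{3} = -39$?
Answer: $-44047$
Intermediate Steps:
$o = 117$ ($o = \left(-3\right) \left(-39\right) = 117$)
$F = -3$ ($F = \frac{9}{3 - 6} = \frac{9}{-3} = 9 \left(- \frac{1}{3}\right) = -3$)
$w{\left(D \right)} = - \frac{1}{3} + D^{2} + 30 D$ ($w{\left(D \right)} = \left(D^{2} + 30 D\right) + \frac{1}{-3} = \left(D^{2} + 30 D\right) - \frac{1}{3} = - \frac{1}{3} + D^{2} + 30 D$)
$w{\left(18 \right)} \left(h{\left(o,-13 \right)} - 168\right) = \left(- \frac{1}{3} + 18 \left(30 + 18\right)\right) \left(117 - 168\right) = \left(- \frac{1}{3} + 18 \cdot 48\right) \left(-51\right) = \left(- \frac{1}{3} + 864\right) \left(-51\right) = \frac{2591}{3} \left(-51\right) = -44047$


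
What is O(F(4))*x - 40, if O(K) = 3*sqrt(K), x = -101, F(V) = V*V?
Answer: -1252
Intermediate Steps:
F(V) = V**2
O(F(4))*x - 40 = (3*sqrt(4**2))*(-101) - 40 = (3*sqrt(16))*(-101) - 40 = (3*4)*(-101) - 40 = 12*(-101) - 40 = -1212 - 40 = -1252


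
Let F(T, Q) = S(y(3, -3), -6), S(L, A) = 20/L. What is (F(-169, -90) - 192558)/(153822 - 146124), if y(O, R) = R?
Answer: -288847/11547 ≈ -25.015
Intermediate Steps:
F(T, Q) = -20/3 (F(T, Q) = 20/(-3) = 20*(-⅓) = -20/3)
(F(-169, -90) - 192558)/(153822 - 146124) = (-20/3 - 192558)/(153822 - 146124) = -577694/3/7698 = -577694/3*1/7698 = -288847/11547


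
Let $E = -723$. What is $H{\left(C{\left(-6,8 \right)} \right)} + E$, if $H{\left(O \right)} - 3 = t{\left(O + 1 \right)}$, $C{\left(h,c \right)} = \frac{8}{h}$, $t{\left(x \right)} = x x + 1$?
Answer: $- \frac{6470}{9} \approx -718.89$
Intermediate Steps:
$t{\left(x \right)} = 1 + x^{2}$ ($t{\left(x \right)} = x^{2} + 1 = 1 + x^{2}$)
$H{\left(O \right)} = 4 + \left(1 + O\right)^{2}$ ($H{\left(O \right)} = 3 + \left(1 + \left(O + 1\right)^{2}\right) = 3 + \left(1 + \left(1 + O\right)^{2}\right) = 4 + \left(1 + O\right)^{2}$)
$H{\left(C{\left(-6,8 \right)} \right)} + E = \left(4 + \left(1 + \frac{8}{-6}\right)^{2}\right) - 723 = \left(4 + \left(1 + 8 \left(- \frac{1}{6}\right)\right)^{2}\right) - 723 = \left(4 + \left(1 - \frac{4}{3}\right)^{2}\right) - 723 = \left(4 + \left(- \frac{1}{3}\right)^{2}\right) - 723 = \left(4 + \frac{1}{9}\right) - 723 = \frac{37}{9} - 723 = - \frac{6470}{9}$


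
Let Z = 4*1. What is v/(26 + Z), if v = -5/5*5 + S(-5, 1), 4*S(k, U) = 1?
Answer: -19/120 ≈ -0.15833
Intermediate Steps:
S(k, U) = ¼ (S(k, U) = (¼)*1 = ¼)
Z = 4
v = -19/4 (v = -5/5*5 + ¼ = -5*⅕*5 + ¼ = -1*5 + ¼ = -5 + ¼ = -19/4 ≈ -4.7500)
v/(26 + Z) = -19/(4*(26 + 4)) = -19/4/30 = -19/4*1/30 = -19/120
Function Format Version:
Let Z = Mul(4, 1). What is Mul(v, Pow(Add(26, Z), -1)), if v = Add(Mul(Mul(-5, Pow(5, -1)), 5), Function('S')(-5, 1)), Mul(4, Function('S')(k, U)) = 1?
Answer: Rational(-19, 120) ≈ -0.15833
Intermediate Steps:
Function('S')(k, U) = Rational(1, 4) (Function('S')(k, U) = Mul(Rational(1, 4), 1) = Rational(1, 4))
Z = 4
v = Rational(-19, 4) (v = Add(Mul(Mul(-5, Pow(5, -1)), 5), Rational(1, 4)) = Add(Mul(Mul(-5, Rational(1, 5)), 5), Rational(1, 4)) = Add(Mul(-1, 5), Rational(1, 4)) = Add(-5, Rational(1, 4)) = Rational(-19, 4) ≈ -4.7500)
Mul(v, Pow(Add(26, Z), -1)) = Mul(Rational(-19, 4), Pow(Add(26, 4), -1)) = Mul(Rational(-19, 4), Pow(30, -1)) = Mul(Rational(-19, 4), Rational(1, 30)) = Rational(-19, 120)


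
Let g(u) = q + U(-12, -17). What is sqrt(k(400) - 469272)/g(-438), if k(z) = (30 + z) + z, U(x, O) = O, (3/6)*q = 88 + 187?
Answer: I*sqrt(468442)/533 ≈ 1.2841*I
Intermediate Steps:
q = 550 (q = 2*(88 + 187) = 2*275 = 550)
g(u) = 533 (g(u) = 550 - 17 = 533)
k(z) = 30 + 2*z
sqrt(k(400) - 469272)/g(-438) = sqrt((30 + 2*400) - 469272)/533 = sqrt((30 + 800) - 469272)*(1/533) = sqrt(830 - 469272)*(1/533) = sqrt(-468442)*(1/533) = (I*sqrt(468442))*(1/533) = I*sqrt(468442)/533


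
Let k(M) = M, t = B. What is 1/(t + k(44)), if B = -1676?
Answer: -1/1632 ≈ -0.00061275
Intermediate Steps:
t = -1676
1/(t + k(44)) = 1/(-1676 + 44) = 1/(-1632) = -1/1632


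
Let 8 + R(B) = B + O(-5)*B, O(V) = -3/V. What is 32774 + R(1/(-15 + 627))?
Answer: 25065992/765 ≈ 32766.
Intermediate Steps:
R(B) = -8 + 8*B/5 (R(B) = -8 + (B + (-3/(-5))*B) = -8 + (B + (-3*(-⅕))*B) = -8 + (B + 3*B/5) = -8 + 8*B/5)
32774 + R(1/(-15 + 627)) = 32774 + (-8 + 8/(5*(-15 + 627))) = 32774 + (-8 + (8/5)/612) = 32774 + (-8 + (8/5)*(1/612)) = 32774 + (-8 + 2/765) = 32774 - 6118/765 = 25065992/765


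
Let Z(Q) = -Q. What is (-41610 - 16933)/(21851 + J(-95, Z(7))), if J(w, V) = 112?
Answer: -58543/21963 ≈ -2.6655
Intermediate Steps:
(-41610 - 16933)/(21851 + J(-95, Z(7))) = (-41610 - 16933)/(21851 + 112) = -58543/21963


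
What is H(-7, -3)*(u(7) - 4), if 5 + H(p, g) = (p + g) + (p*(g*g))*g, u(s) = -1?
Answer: -870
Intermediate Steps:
H(p, g) = -5 + g + p + p*g³ (H(p, g) = -5 + ((p + g) + (p*(g*g))*g) = -5 + ((g + p) + (p*g²)*g) = -5 + ((g + p) + p*g³) = -5 + (g + p + p*g³) = -5 + g + p + p*g³)
H(-7, -3)*(u(7) - 4) = (-5 - 3 - 7 - 7*(-3)³)*(-1 - 4) = (-5 - 3 - 7 - 7*(-27))*(-5) = (-5 - 3 - 7 + 189)*(-5) = 174*(-5) = -870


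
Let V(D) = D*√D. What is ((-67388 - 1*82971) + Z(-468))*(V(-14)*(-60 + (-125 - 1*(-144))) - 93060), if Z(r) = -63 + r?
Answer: 14041823400 - 86610860*I*√14 ≈ 1.4042e+10 - 3.2407e+8*I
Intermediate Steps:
V(D) = D^(3/2)
((-67388 - 1*82971) + Z(-468))*(V(-14)*(-60 + (-125 - 1*(-144))) - 93060) = ((-67388 - 1*82971) + (-63 - 468))*((-14)^(3/2)*(-60 + (-125 - 1*(-144))) - 93060) = ((-67388 - 82971) - 531)*((-14*I*√14)*(-60 + (-125 + 144)) - 93060) = (-150359 - 531)*((-14*I*√14)*(-60 + 19) - 93060) = -150890*(-14*I*√14*(-41) - 93060) = -150890*(574*I*√14 - 93060) = -150890*(-93060 + 574*I*√14) = 14041823400 - 86610860*I*√14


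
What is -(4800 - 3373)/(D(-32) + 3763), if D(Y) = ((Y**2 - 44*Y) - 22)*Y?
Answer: 1427/73357 ≈ 0.019453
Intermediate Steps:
D(Y) = Y*(-22 + Y**2 - 44*Y) (D(Y) = (-22 + Y**2 - 44*Y)*Y = Y*(-22 + Y**2 - 44*Y))
-(4800 - 3373)/(D(-32) + 3763) = -(4800 - 3373)/(-32*(-22 + (-32)**2 - 44*(-32)) + 3763) = -1427/(-32*(-22 + 1024 + 1408) + 3763) = -1427/(-32*2410 + 3763) = -1427/(-77120 + 3763) = -1427/(-73357) = -1427*(-1)/73357 = -1*(-1427/73357) = 1427/73357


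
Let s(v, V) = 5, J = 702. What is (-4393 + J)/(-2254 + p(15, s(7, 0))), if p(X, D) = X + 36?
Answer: 3691/2203 ≈ 1.6754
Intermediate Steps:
p(X, D) = 36 + X
(-4393 + J)/(-2254 + p(15, s(7, 0))) = (-4393 + 702)/(-2254 + (36 + 15)) = -3691/(-2254 + 51) = -3691/(-2203) = -3691*(-1/2203) = 3691/2203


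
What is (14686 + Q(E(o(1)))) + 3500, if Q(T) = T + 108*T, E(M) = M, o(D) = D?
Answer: 18295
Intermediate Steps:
Q(T) = 109*T
(14686 + Q(E(o(1)))) + 3500 = (14686 + 109*1) + 3500 = (14686 + 109) + 3500 = 14795 + 3500 = 18295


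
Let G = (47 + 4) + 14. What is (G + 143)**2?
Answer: 43264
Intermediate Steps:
G = 65 (G = 51 + 14 = 65)
(G + 143)**2 = (65 + 143)**2 = 208**2 = 43264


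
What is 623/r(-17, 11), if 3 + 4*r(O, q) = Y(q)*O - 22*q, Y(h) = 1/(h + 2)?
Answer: -16198/1601 ≈ -10.117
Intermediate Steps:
Y(h) = 1/(2 + h)
r(O, q) = -3/4 - 11*q/2 + O/(4*(2 + q)) (r(O, q) = -3/4 + (O/(2 + q) - 22*q)/4 = -3/4 + (-22*q + O/(2 + q))/4 = -3/4 + (-11*q/2 + O/(4*(2 + q))) = -3/4 - 11*q/2 + O/(4*(2 + q)))
623/r(-17, 11) = 623/(((-17 - (2 + 11)*(3 + 22*11))/(4*(2 + 11)))) = 623/(((1/4)*(-17 - 1*13*(3 + 242))/13)) = 623/(((1/4)*(1/13)*(-17 - 1*13*245))) = 623/(((1/4)*(1/13)*(-17 - 3185))) = 623/(((1/4)*(1/13)*(-3202))) = 623/(-1601/26) = 623*(-26/1601) = -16198/1601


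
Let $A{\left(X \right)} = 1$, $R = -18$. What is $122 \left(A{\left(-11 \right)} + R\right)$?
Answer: $-2074$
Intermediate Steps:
$122 \left(A{\left(-11 \right)} + R\right) = 122 \left(1 - 18\right) = 122 \left(-17\right) = -2074$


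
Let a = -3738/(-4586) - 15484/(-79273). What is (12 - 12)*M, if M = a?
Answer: 0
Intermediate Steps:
a = 183666049/181772989 (a = -3738*(-1/4586) - 15484*(-1/79273) = 1869/2293 + 15484/79273 = 183666049/181772989 ≈ 1.0104)
M = 183666049/181772989 ≈ 1.0104
(12 - 12)*M = (12 - 12)*(183666049/181772989) = 0*(183666049/181772989) = 0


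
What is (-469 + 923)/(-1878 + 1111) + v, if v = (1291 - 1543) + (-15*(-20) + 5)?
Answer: 40197/767 ≈ 52.408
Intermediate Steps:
v = 53 (v = -252 + (300 + 5) = -252 + 305 = 53)
(-469 + 923)/(-1878 + 1111) + v = (-469 + 923)/(-1878 + 1111) + 53 = 454/(-767) + 53 = 454*(-1/767) + 53 = -454/767 + 53 = 40197/767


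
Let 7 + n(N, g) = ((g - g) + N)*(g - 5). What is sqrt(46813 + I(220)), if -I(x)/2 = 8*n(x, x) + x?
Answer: I*sqrt(710315) ≈ 842.8*I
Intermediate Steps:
n(N, g) = -7 + N*(-5 + g) (n(N, g) = -7 + ((g - g) + N)*(g - 5) = -7 + (0 + N)*(-5 + g) = -7 + N*(-5 + g))
I(x) = 112 - 16*x**2 + 78*x (I(x) = -2*(8*(-7 - 5*x + x*x) + x) = -2*(8*(-7 - 5*x + x**2) + x) = -2*(8*(-7 + x**2 - 5*x) + x) = -2*((-56 - 40*x + 8*x**2) + x) = -2*(-56 - 39*x + 8*x**2) = 112 - 16*x**2 + 78*x)
sqrt(46813 + I(220)) = sqrt(46813 + (112 - 16*220**2 + 78*220)) = sqrt(46813 + (112 - 16*48400 + 17160)) = sqrt(46813 + (112 - 774400 + 17160)) = sqrt(46813 - 757128) = sqrt(-710315) = I*sqrt(710315)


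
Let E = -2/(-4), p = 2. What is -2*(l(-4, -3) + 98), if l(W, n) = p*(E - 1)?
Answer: -194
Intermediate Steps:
E = 1/2 (E = -2*(-1/4) = 1/2 ≈ 0.50000)
l(W, n) = -1 (l(W, n) = 2*(1/2 - 1) = 2*(-1/2) = -1)
-2*(l(-4, -3) + 98) = -2*(-1 + 98) = -2*97 = -194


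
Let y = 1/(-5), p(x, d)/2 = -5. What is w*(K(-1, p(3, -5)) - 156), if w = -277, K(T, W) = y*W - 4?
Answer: 43766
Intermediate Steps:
p(x, d) = -10 (p(x, d) = 2*(-5) = -10)
y = -⅕ ≈ -0.20000
K(T, W) = -4 - W/5 (K(T, W) = -W/5 - 4 = -4 - W/5)
w*(K(-1, p(3, -5)) - 156) = -277*((-4 - ⅕*(-10)) - 156) = -277*((-4 + 2) - 156) = -277*(-2 - 156) = -277*(-158) = 43766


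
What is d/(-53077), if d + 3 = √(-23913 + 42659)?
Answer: 3/53077 - √18746/53077 ≈ -0.0025231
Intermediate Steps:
d = -3 + √18746 (d = -3 + √(-23913 + 42659) = -3 + √18746 ≈ 133.92)
d/(-53077) = (-3 + √18746)/(-53077) = (-3 + √18746)*(-1/53077) = 3/53077 - √18746/53077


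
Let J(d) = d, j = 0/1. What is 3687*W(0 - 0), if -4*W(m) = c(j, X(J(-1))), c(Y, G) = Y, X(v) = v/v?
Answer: 0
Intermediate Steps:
j = 0 (j = 0*1 = 0)
X(v) = 1
W(m) = 0 (W(m) = -1/4*0 = 0)
3687*W(0 - 0) = 3687*0 = 0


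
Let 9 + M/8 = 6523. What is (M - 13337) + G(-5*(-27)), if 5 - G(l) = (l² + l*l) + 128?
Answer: 2202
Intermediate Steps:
M = 52112 (M = -72 + 8*6523 = -72 + 52184 = 52112)
G(l) = -123 - 2*l² (G(l) = 5 - ((l² + l*l) + 128) = 5 - ((l² + l²) + 128) = 5 - (2*l² + 128) = 5 - (128 + 2*l²) = 5 + (-128 - 2*l²) = -123 - 2*l²)
(M - 13337) + G(-5*(-27)) = (52112 - 13337) + (-123 - 2*(-5*(-27))²) = 38775 + (-123 - 2*135²) = 38775 + (-123 - 2*18225) = 38775 + (-123 - 36450) = 38775 - 36573 = 2202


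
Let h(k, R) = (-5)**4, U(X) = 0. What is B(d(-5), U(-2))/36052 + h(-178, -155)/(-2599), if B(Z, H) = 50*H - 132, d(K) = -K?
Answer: -5718892/23424787 ≈ -0.24414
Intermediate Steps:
h(k, R) = 625
B(Z, H) = -132 + 50*H
B(d(-5), U(-2))/36052 + h(-178, -155)/(-2599) = (-132 + 50*0)/36052 + 625/(-2599) = (-132 + 0)*(1/36052) + 625*(-1/2599) = -132*1/36052 - 625/2599 = -33/9013 - 625/2599 = -5718892/23424787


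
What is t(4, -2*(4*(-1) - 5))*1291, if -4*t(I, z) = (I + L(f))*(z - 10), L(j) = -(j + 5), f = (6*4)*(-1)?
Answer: -59386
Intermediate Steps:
f = -24 (f = 24*(-1) = -24)
L(j) = -5 - j (L(j) = -(5 + j) = -5 - j)
t(I, z) = -(-10 + z)*(19 + I)/4 (t(I, z) = -(I + (-5 - 1*(-24)))*(z - 10)/4 = -(I + (-5 + 24))*(-10 + z)/4 = -(I + 19)*(-10 + z)/4 = -(19 + I)*(-10 + z)/4 = -(-10 + z)*(19 + I)/4)
t(4, -2*(4*(-1) - 5))*1291 = (95/2 - (-19)*(4*(-1) - 5)/2 + (5/2)*4 - ¼*4*(-2*(4*(-1) - 5)))*1291 = (95/2 - (-19)*(-4 - 5)/2 + 10 - ¼*4*(-2*(-4 - 5)))*1291 = (95/2 - (-19)*(-9)/2 + 10 - ¼*4*(-2*(-9)))*1291 = (95/2 - 19/4*18 + 10 - ¼*4*18)*1291 = (95/2 - 171/2 + 10 - 18)*1291 = -46*1291 = -59386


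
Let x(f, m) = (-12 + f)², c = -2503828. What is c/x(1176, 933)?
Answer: -625957/338724 ≈ -1.8480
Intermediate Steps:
c/x(1176, 933) = -2503828/(-12 + 1176)² = -2503828/(1164²) = -2503828/1354896 = -2503828*1/1354896 = -625957/338724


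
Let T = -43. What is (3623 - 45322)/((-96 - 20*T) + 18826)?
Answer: -41699/19590 ≈ -2.1286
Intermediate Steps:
(3623 - 45322)/((-96 - 20*T) + 18826) = (3623 - 45322)/((-96 - 20*(-43)) + 18826) = -41699/((-96 + 860) + 18826) = -41699/(764 + 18826) = -41699/19590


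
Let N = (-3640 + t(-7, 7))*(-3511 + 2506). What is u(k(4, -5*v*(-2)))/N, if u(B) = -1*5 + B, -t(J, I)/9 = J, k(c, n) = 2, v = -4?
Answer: -1/1198295 ≈ -8.3452e-7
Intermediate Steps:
t(J, I) = -9*J
u(B) = -5 + B
N = 3594885 (N = (-3640 - 9*(-7))*(-3511 + 2506) = (-3640 + 63)*(-1005) = -3577*(-1005) = 3594885)
u(k(4, -5*v*(-2)))/N = (-5 + 2)/3594885 = -3*1/3594885 = -1/1198295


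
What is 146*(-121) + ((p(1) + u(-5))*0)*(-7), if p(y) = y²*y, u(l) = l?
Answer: -17666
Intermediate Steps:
p(y) = y³
146*(-121) + ((p(1) + u(-5))*0)*(-7) = 146*(-121) + ((1³ - 5)*0)*(-7) = -17666 + ((1 - 5)*0)*(-7) = -17666 - 4*0*(-7) = -17666 + 0*(-7) = -17666 + 0 = -17666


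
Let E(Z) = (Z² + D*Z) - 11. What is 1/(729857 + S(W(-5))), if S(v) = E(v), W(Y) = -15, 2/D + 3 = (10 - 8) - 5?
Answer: 1/730076 ≈ 1.3697e-6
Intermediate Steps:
D = -⅓ (D = 2/(-3 + ((10 - 8) - 5)) = 2/(-3 + (2 - 5)) = 2/(-3 - 3) = 2/(-6) = 2*(-⅙) = -⅓ ≈ -0.33333)
E(Z) = -11 + Z² - Z/3 (E(Z) = (Z² - Z/3) - 11 = -11 + Z² - Z/3)
S(v) = -11 + v² - v/3
1/(729857 + S(W(-5))) = 1/(729857 + (-11 + (-15)² - ⅓*(-15))) = 1/(729857 + (-11 + 225 + 5)) = 1/(729857 + 219) = 1/730076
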